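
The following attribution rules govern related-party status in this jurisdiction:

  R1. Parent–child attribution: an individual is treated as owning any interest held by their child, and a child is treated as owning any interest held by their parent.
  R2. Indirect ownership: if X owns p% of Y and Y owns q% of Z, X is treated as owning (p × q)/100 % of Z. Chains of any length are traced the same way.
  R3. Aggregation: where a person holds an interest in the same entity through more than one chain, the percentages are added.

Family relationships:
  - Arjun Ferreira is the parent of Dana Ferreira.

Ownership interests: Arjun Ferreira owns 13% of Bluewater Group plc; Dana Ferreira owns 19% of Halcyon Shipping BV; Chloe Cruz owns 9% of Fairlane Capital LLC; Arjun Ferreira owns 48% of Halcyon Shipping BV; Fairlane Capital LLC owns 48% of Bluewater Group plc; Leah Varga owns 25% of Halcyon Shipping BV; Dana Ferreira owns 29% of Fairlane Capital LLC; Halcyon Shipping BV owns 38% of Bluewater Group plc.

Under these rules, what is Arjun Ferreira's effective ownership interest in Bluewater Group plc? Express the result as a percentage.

By parent–child attribution (R1), Arjun Ferreira is treated as also owning Dana Ferreira's interest in Halcyon Shipping BV, giving 48% + 19% = 67%.
By parent–child attribution (R1), Arjun Ferreira is treated as owning Dana Ferreira's 29% interest in Fairlane Capital LLC.
Chain via Halcyon Shipping BV (R2): 67% × 38% = 25.46% of Bluewater Group plc.
Direct interest in Bluewater Group plc: 13%.
Chain via Fairlane Capital LLC (R2): 29% × 48% = 13.92% of Bluewater Group plc.
Aggregating (R3): 25.46% + 13% + 13.92% = 52.38%.

52.38%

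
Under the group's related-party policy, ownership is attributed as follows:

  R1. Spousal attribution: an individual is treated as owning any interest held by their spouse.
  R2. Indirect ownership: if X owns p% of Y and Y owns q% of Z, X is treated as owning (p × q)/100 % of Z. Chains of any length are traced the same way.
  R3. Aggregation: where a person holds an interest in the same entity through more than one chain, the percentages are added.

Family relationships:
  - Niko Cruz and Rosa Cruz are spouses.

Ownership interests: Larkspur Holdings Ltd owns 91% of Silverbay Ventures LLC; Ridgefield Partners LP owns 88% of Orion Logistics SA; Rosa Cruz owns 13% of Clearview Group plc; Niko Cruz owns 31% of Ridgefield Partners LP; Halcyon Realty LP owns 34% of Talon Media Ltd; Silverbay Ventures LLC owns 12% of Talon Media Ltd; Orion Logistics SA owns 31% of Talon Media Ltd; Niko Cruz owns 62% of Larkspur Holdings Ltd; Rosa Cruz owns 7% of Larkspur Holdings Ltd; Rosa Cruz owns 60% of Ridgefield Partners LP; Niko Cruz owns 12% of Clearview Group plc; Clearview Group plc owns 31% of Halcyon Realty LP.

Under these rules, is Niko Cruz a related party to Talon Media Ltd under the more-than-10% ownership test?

Yes

By spousal attribution (R1), Niko Cruz is treated as also owning Rosa Cruz's interest in Clearview Group plc, giving 12% + 13% = 25%.
By spousal attribution (R1), Niko Cruz is treated as also owning Rosa Cruz's interest in Larkspur Holdings Ltd, giving 62% + 7% = 69%.
By spousal attribution (R1), Niko Cruz is treated as also owning Rosa Cruz's interest in Ridgefield Partners LP, giving 31% + 60% = 91%.
Chain via Clearview Group plc → Halcyon Realty LP (R2): 25% × 31% × 34% = 2.635% of Talon Media Ltd.
Chain via Larkspur Holdings Ltd → Silverbay Ventures LLC (R2): 69% × 91% × 12% = 7.5348% of Talon Media Ltd.
Chain via Ridgefield Partners LP → Orion Logistics SA (R2): 91% × 88% × 31% = 24.8248% of Talon Media Ltd.
Aggregating (R3): 2.635% + 7.5348% + 24.8248% = 34.9946%.
34.9946% exceeds the 10% threshold, so Niko is a related party to Talon Media Ltd.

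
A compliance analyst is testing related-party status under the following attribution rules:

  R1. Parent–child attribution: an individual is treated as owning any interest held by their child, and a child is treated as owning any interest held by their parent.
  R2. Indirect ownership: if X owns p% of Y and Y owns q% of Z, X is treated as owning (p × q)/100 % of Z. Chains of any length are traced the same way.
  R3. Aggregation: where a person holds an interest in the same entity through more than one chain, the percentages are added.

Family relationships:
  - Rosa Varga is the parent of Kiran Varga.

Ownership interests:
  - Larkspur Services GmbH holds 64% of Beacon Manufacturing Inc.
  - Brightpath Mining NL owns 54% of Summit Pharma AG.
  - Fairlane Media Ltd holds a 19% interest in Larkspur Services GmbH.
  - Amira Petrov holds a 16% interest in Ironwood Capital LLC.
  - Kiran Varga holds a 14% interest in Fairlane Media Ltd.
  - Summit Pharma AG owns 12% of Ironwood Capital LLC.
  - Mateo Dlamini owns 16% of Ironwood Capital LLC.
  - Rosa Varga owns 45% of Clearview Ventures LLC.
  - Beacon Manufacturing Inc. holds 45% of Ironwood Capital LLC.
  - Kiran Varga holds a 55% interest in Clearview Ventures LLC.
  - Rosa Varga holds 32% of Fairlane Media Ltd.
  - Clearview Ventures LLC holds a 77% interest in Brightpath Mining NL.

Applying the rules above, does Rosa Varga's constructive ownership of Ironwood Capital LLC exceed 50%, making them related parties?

By parent–child attribution (R1), Rosa Varga is treated as also owning Kiran Varga's interest in Clearview Ventures LLC, giving 45% + 55% = 100%.
By parent–child attribution (R1), Rosa Varga is treated as also owning Kiran Varga's interest in Fairlane Media Ltd, giving 32% + 14% = 46%.
Chain via Clearview Ventures LLC → Brightpath Mining NL → Summit Pharma AG (R2): 100% × 77% × 54% × 12% = 4.9896% of Ironwood Capital LLC.
Chain via Fairlane Media Ltd → Larkspur Services GmbH → Beacon Manufacturing Inc. (R2): 46% × 19% × 64% × 45% = 2.51712% of Ironwood Capital LLC.
Aggregating (R3): 4.9896% + 2.51712% = 7.50672%.
7.50672% does not exceed the 50% threshold, so Rosa is not a related party to Ironwood Capital LLC.

No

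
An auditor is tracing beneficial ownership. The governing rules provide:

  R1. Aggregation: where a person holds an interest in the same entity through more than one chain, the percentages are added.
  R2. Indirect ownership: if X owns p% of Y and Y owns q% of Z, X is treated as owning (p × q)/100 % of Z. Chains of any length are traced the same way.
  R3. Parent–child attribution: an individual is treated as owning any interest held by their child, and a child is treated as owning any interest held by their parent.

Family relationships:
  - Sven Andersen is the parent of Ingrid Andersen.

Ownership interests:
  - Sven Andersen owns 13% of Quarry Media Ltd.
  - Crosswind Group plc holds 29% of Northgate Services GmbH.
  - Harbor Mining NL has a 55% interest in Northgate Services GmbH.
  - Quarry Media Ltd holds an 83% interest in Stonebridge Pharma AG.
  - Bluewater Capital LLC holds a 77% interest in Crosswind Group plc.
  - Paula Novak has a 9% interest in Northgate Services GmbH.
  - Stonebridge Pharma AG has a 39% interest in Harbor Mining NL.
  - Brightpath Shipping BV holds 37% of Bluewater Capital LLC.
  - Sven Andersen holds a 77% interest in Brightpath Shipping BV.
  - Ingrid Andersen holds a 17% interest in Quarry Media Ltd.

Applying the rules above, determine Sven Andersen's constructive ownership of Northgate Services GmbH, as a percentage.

By parent–child attribution (R3), Sven Andersen is treated as also owning Ingrid Andersen's interest in Quarry Media Ltd, giving 13% + 17% = 30%.
Chain via Quarry Media Ltd → Stonebridge Pharma AG → Harbor Mining NL (R2): 30% × 83% × 39% × 55% = 5.34105% of Northgate Services GmbH.
Chain via Brightpath Shipping BV → Bluewater Capital LLC → Crosswind Group plc (R2): 77% × 37% × 77% × 29% = 6.361817% of Northgate Services GmbH.
Aggregating (R1): 5.34105% + 6.361817% = 11.702867%.

11.702867%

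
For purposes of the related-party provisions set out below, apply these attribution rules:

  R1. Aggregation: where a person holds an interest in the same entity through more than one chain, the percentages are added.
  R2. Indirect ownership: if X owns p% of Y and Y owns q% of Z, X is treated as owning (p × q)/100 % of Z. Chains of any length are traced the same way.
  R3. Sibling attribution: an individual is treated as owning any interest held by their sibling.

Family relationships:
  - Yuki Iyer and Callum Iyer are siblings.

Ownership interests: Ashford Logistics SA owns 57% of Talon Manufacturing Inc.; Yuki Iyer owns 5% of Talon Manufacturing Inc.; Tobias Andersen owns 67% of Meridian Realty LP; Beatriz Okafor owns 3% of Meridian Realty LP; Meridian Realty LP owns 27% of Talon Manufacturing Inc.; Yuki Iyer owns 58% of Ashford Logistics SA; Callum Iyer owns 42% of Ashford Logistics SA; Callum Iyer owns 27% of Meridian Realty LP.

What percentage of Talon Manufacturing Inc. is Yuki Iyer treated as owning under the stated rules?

69.29%

By sibling attribution (R3), Yuki Iyer is treated as also owning Callum Iyer's interest in Ashford Logistics SA, giving 58% + 42% = 100%.
By sibling attribution (R3), Yuki Iyer is treated as owning Callum Iyer's 27% interest in Meridian Realty LP.
Chain via Ashford Logistics SA (R2): 100% × 57% = 57% of Talon Manufacturing Inc.
Direct interest in Talon Manufacturing Inc: 5%.
Chain via Meridian Realty LP (R2): 27% × 27% = 7.29% of Talon Manufacturing Inc.
Aggregating (R1): 57% + 5% + 7.29% = 69.29%.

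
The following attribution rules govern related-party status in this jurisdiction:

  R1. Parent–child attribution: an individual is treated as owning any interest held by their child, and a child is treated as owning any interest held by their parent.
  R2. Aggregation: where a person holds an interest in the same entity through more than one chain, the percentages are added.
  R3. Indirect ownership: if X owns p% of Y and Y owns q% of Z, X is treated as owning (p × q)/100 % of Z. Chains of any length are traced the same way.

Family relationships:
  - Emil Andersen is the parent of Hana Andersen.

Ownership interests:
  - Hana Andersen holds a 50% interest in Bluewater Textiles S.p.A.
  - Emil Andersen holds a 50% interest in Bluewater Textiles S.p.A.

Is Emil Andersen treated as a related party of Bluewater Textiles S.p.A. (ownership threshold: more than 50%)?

By parent–child attribution (R1), Emil Andersen is treated as also owning Hana Andersen's interest in Bluewater Textiles S.p.A, giving 50% + 50% = 100%.
Direct interest in Bluewater Textiles S.p.A: 100%.
100% exceeds the 50% threshold, so Emil is a related party to Bluewater Textiles S.p.A.

Yes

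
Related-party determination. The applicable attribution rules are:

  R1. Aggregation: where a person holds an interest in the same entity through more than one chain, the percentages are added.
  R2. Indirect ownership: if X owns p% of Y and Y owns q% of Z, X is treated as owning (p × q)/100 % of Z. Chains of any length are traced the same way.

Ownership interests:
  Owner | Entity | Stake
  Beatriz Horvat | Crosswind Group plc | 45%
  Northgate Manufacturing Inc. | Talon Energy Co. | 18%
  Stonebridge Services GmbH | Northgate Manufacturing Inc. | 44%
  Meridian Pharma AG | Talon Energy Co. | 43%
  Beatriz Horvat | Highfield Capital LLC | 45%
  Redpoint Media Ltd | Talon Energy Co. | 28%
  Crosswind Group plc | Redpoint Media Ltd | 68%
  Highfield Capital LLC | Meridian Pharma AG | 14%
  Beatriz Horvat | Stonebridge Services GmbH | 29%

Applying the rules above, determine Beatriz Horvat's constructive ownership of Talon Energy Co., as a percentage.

13.5738%

Chain via Stonebridge Services GmbH → Northgate Manufacturing Inc. (R2): 29% × 44% × 18% = 2.2968% of Talon Energy Co.
Chain via Crosswind Group plc → Redpoint Media Ltd (R2): 45% × 68% × 28% = 8.568% of Talon Energy Co.
Chain via Highfield Capital LLC → Meridian Pharma AG (R2): 45% × 14% × 43% = 2.709% of Talon Energy Co.
Aggregating (R1): 2.2968% + 8.568% + 2.709% = 13.5738%.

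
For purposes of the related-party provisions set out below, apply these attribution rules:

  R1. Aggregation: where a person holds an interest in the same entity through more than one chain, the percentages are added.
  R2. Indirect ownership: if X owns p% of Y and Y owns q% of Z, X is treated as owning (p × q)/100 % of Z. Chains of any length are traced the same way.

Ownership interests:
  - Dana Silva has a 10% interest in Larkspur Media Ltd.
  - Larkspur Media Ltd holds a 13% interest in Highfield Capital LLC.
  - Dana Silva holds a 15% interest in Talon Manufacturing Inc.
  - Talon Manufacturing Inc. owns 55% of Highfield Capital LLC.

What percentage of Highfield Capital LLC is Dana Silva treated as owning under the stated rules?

Chain via Larkspur Media Ltd (R2): 10% × 13% = 1.3% of Highfield Capital LLC.
Chain via Talon Manufacturing Inc. (R2): 15% × 55% = 8.25% of Highfield Capital LLC.
Aggregating (R1): 1.3% + 8.25% = 9.55%.

9.55%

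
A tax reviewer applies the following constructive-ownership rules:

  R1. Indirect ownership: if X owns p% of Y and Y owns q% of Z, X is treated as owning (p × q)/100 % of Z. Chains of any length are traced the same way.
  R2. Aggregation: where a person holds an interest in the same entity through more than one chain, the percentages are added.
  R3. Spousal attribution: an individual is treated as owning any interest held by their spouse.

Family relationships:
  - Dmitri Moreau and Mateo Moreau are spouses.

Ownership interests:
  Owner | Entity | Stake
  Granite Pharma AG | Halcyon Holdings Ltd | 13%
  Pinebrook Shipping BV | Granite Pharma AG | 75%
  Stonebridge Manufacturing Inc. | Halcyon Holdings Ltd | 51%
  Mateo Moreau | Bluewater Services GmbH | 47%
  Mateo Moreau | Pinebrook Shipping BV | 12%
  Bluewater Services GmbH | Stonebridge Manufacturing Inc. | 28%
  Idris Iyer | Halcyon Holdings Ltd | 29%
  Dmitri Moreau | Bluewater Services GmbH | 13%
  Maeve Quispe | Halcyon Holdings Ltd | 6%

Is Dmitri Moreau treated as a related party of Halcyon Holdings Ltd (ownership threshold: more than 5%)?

Yes

By spousal attribution (R3), Dmitri Moreau is treated as also owning Mateo Moreau's interest in Bluewater Services GmbH, giving 13% + 47% = 60%.
By spousal attribution (R3), Dmitri Moreau is treated as owning Mateo Moreau's 12% interest in Pinebrook Shipping BV.
Chain via Bluewater Services GmbH → Stonebridge Manufacturing Inc. (R1): 60% × 28% × 51% = 8.568% of Halcyon Holdings Ltd.
Chain via Pinebrook Shipping BV → Granite Pharma AG (R1): 12% × 75% × 13% = 1.17% of Halcyon Holdings Ltd.
Aggregating (R2): 8.568% + 1.17% = 9.738%.
9.738% exceeds the 5% threshold, so Dmitri is a related party to Halcyon Holdings Ltd.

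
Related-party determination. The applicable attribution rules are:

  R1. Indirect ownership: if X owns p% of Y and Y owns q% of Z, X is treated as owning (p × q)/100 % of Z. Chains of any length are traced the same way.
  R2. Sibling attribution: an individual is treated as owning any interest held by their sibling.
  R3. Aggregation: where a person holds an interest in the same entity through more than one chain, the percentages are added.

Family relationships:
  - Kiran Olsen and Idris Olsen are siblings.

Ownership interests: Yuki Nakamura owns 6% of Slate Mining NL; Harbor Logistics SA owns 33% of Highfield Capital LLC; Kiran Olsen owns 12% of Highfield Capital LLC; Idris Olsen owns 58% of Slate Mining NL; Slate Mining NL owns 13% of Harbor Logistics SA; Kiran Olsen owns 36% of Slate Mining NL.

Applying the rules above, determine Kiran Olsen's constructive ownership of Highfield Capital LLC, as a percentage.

16.0326%

By sibling attribution (R2), Kiran Olsen is treated as also owning Idris Olsen's interest in Slate Mining NL, giving 36% + 58% = 94%.
Chain via Slate Mining NL → Harbor Logistics SA (R1): 94% × 13% × 33% = 4.0326% of Highfield Capital LLC.
Direct interest in Highfield Capital LLC: 12%.
Aggregating (R3): 4.0326% + 12% = 16.0326%.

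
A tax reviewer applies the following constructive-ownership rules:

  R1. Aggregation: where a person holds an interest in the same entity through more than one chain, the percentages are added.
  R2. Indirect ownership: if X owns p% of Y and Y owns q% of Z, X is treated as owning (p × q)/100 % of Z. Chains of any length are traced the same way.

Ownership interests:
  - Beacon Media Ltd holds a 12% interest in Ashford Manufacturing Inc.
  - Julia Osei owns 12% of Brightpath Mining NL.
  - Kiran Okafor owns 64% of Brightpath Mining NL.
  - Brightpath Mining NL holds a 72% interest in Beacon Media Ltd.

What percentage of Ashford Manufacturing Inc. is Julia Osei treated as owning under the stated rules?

Chain via Brightpath Mining NL → Beacon Media Ltd (R2): 12% × 72% × 12% = 1.0368% of Ashford Manufacturing Inc.

1.0368%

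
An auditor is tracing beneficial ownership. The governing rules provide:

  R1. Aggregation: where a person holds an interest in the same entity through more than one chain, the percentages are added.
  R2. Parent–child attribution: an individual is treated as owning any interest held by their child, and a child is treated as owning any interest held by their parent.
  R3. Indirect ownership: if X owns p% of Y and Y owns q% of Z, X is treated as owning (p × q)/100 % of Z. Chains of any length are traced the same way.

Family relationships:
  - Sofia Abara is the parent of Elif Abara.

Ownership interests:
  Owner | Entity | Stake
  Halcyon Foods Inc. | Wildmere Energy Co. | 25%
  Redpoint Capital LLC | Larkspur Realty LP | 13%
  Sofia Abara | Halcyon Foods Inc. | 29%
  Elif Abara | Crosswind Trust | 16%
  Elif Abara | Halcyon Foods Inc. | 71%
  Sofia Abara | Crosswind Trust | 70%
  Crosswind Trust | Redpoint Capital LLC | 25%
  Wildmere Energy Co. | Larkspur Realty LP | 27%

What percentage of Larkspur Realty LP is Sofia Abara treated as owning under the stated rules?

9.545%

By parent–child attribution (R2), Sofia Abara is treated as also owning Elif Abara's interest in Halcyon Foods Inc, giving 29% + 71% = 100%.
By parent–child attribution (R2), Sofia Abara is treated as also owning Elif Abara's interest in Crosswind Trust, giving 70% + 16% = 86%.
Chain via Halcyon Foods Inc. → Wildmere Energy Co. (R3): 100% × 25% × 27% = 6.75% of Larkspur Realty LP.
Chain via Crosswind Trust → Redpoint Capital LLC (R3): 86% × 25% × 13% = 2.795% of Larkspur Realty LP.
Aggregating (R1): 6.75% + 2.795% = 9.545%.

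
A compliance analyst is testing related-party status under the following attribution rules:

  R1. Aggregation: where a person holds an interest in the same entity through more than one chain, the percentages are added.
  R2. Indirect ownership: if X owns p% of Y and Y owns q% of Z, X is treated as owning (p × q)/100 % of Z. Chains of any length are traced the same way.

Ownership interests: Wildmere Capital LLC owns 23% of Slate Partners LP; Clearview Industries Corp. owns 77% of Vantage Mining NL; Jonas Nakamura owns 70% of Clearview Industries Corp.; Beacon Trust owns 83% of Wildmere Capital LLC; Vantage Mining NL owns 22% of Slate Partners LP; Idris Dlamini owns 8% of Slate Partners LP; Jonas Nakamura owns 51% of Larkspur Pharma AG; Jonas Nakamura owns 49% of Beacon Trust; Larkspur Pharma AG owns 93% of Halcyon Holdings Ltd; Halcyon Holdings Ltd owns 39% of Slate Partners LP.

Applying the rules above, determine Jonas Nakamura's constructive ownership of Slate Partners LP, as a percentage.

39.7098%

Chain via Clearview Industries Corp. → Vantage Mining NL (R2): 70% × 77% × 22% = 11.858% of Slate Partners LP.
Chain via Larkspur Pharma AG → Halcyon Holdings Ltd (R2): 51% × 93% × 39% = 18.4977% of Slate Partners LP.
Chain via Beacon Trust → Wildmere Capital LLC (R2): 49% × 83% × 23% = 9.3541% of Slate Partners LP.
Aggregating (R1): 11.858% + 18.4977% + 9.3541% = 39.7098%.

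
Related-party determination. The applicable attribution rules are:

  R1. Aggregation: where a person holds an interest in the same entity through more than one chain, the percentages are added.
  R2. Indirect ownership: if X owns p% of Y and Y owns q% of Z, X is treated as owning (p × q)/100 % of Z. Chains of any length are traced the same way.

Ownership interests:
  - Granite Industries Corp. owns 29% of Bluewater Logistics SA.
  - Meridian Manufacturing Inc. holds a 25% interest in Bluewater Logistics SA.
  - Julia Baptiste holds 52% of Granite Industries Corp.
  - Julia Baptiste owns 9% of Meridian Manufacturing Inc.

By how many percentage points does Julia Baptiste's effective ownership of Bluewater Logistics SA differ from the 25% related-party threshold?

Chain via Granite Industries Corp. (R2): 52% × 29% = 15.08% of Bluewater Logistics SA.
Chain via Meridian Manufacturing Inc. (R2): 9% × 25% = 2.25% of Bluewater Logistics SA.
Aggregating (R1): 15.08% + 2.25% = 17.33%.
17.33% falls short of the 25% threshold by 7.67 percentage points.

7.67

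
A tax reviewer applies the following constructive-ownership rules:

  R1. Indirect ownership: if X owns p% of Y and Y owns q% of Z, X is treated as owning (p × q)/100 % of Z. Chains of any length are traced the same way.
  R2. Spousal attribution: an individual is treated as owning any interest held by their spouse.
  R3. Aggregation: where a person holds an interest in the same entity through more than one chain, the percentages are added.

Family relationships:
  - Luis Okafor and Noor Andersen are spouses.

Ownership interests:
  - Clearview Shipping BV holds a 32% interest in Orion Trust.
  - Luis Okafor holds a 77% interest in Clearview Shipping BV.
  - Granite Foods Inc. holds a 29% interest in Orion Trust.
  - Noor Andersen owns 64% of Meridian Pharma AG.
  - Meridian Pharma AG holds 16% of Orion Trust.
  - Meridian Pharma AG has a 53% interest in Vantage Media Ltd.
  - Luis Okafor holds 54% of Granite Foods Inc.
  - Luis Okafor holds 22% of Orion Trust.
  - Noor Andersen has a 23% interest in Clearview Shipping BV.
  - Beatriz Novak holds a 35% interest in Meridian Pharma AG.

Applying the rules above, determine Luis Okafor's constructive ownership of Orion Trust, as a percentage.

By spousal attribution (R2), Luis Okafor is treated as also owning Noor Andersen's interest in Clearview Shipping BV, giving 77% + 23% = 100%.
By spousal attribution (R2), Luis Okafor is treated as owning Noor Andersen's 64% interest in Meridian Pharma AG.
Chain via Granite Foods Inc. (R1): 54% × 29% = 15.66% of Orion Trust.
Chain via Clearview Shipping BV (R1): 100% × 32% = 32% of Orion Trust.
Direct interest in Orion Trust: 22%.
Chain via Meridian Pharma AG (R1): 64% × 16% = 10.24% of Orion Trust.
Aggregating (R3): 15.66% + 32% + 22% + 10.24% = 79.9%.

79.9%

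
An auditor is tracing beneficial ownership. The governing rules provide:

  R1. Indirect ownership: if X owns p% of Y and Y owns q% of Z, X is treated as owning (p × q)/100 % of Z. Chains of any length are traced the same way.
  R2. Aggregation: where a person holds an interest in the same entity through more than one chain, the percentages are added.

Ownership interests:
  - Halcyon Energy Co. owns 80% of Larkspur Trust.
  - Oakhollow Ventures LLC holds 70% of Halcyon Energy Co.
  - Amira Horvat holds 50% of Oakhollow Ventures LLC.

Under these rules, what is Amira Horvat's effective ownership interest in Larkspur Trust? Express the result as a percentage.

28%

Chain via Oakhollow Ventures LLC → Halcyon Energy Co. (R1): 50% × 70% × 80% = 28% of Larkspur Trust.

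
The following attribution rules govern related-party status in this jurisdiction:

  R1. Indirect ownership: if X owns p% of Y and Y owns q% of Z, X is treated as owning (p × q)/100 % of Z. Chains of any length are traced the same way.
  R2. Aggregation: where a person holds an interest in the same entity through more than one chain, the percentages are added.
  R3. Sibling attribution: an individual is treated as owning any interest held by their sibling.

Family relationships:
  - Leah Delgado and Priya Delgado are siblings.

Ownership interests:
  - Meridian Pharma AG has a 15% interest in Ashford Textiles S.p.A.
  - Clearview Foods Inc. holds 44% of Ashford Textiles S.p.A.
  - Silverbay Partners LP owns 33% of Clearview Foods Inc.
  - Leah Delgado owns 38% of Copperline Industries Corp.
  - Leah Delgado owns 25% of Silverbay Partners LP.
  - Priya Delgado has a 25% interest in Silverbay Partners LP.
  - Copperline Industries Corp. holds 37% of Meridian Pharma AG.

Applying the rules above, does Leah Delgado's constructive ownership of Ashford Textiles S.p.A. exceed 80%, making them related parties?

By sibling attribution (R3), Leah Delgado is treated as also owning Priya Delgado's interest in Silverbay Partners LP, giving 25% + 25% = 50%.
Chain via Copperline Industries Corp. → Meridian Pharma AG (R1): 38% × 37% × 15% = 2.109% of Ashford Textiles S.p.A.
Chain via Silverbay Partners LP → Clearview Foods Inc. (R1): 50% × 33% × 44% = 7.26% of Ashford Textiles S.p.A.
Aggregating (R2): 2.109% + 7.26% = 9.369%.
9.369% does not exceed the 80% threshold, so Leah is not a related party to Ashford Textiles S.p.A.

No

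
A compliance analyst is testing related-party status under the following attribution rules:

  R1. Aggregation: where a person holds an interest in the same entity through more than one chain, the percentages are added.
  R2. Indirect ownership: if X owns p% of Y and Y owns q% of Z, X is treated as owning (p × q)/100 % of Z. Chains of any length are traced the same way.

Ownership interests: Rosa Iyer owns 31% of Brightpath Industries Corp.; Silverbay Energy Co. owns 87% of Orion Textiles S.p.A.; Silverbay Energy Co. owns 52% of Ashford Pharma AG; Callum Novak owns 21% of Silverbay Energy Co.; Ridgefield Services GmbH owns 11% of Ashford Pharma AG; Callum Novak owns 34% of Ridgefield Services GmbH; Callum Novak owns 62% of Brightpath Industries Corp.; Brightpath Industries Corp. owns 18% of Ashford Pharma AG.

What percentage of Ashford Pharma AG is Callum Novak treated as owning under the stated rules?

25.82%

Chain via Silverbay Energy Co. (R2): 21% × 52% = 10.92% of Ashford Pharma AG.
Chain via Brightpath Industries Corp. (R2): 62% × 18% = 11.16% of Ashford Pharma AG.
Chain via Ridgefield Services GmbH (R2): 34% × 11% = 3.74% of Ashford Pharma AG.
Aggregating (R1): 10.92% + 11.16% + 3.74% = 25.82%.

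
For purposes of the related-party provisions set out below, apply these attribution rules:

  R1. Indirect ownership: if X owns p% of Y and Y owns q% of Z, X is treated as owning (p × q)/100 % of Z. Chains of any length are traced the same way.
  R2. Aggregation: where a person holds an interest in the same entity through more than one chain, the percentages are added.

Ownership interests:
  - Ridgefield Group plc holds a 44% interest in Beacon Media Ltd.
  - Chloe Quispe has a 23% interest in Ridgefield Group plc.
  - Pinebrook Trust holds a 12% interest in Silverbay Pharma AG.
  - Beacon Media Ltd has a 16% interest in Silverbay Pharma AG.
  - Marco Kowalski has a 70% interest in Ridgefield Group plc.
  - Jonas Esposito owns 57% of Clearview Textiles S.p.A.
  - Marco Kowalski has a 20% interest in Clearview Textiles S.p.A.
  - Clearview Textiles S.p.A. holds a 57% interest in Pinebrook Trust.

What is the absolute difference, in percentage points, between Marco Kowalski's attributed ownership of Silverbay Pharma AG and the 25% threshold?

Chain via Ridgefield Group plc → Beacon Media Ltd (R1): 70% × 44% × 16% = 4.928% of Silverbay Pharma AG.
Chain via Clearview Textiles S.p.A. → Pinebrook Trust (R1): 20% × 57% × 12% = 1.368% of Silverbay Pharma AG.
Aggregating (R2): 4.928% + 1.368% = 6.296%.
6.296% falls short of the 25% threshold by 18.704 percentage points.

18.704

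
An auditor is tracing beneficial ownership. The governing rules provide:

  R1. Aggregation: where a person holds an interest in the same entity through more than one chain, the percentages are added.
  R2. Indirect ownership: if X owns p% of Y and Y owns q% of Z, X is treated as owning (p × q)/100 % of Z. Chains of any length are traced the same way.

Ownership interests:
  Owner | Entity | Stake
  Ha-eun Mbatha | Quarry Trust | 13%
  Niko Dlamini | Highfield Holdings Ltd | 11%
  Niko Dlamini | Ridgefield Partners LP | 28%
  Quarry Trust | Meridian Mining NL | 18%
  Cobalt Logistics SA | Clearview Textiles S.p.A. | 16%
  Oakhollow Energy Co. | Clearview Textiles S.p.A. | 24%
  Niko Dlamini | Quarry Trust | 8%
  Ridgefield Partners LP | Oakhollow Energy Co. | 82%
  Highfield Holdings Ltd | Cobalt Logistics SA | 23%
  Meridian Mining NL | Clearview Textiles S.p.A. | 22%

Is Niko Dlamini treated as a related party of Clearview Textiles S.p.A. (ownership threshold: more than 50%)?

Chain via Ridgefield Partners LP → Oakhollow Energy Co. (R2): 28% × 82% × 24% = 5.5104% of Clearview Textiles S.p.A.
Chain via Quarry Trust → Meridian Mining NL (R2): 8% × 18% × 22% = 0.3168% of Clearview Textiles S.p.A.
Chain via Highfield Holdings Ltd → Cobalt Logistics SA (R2): 11% × 23% × 16% = 0.4048% of Clearview Textiles S.p.A.
Aggregating (R1): 5.5104% + 0.3168% + 0.4048% = 6.232%.
6.232% does not exceed the 50% threshold, so Niko is not a related party to Clearview Textiles S.p.A.

No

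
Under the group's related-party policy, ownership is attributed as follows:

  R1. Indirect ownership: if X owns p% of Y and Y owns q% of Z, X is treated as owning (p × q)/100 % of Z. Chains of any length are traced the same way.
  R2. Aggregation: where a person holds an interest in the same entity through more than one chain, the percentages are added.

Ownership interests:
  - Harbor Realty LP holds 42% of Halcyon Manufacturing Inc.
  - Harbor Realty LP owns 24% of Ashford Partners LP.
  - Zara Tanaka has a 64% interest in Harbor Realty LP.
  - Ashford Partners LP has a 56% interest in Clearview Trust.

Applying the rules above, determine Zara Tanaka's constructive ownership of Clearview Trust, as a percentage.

8.6016%

Chain via Harbor Realty LP → Ashford Partners LP (R1): 64% × 24% × 56% = 8.6016% of Clearview Trust.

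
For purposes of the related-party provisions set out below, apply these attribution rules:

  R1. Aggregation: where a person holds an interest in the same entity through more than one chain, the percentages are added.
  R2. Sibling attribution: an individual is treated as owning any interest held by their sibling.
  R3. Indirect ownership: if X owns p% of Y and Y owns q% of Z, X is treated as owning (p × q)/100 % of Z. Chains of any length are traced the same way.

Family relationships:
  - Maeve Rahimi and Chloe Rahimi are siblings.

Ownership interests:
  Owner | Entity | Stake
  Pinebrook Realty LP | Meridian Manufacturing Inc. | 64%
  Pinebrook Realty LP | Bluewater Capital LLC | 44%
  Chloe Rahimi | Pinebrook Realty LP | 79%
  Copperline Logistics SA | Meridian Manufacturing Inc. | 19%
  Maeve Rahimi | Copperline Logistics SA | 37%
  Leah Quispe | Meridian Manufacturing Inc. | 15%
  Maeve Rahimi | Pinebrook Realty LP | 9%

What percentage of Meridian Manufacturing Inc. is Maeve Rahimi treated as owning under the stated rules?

By sibling attribution (R2), Maeve Rahimi is treated as also owning Chloe Rahimi's interest in Pinebrook Realty LP, giving 9% + 79% = 88%.
Chain via Pinebrook Realty LP (R3): 88% × 64% = 56.32% of Meridian Manufacturing Inc.
Chain via Copperline Logistics SA (R3): 37% × 19% = 7.03% of Meridian Manufacturing Inc.
Aggregating (R1): 56.32% + 7.03% = 63.35%.

63.35%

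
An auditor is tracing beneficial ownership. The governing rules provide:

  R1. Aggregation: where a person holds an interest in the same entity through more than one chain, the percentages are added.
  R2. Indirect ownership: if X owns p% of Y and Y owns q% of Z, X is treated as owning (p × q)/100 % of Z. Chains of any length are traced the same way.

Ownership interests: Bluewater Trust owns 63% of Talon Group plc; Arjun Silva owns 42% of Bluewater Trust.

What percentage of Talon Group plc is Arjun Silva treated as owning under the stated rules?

26.46%

Chain via Bluewater Trust (R2): 42% × 63% = 26.46% of Talon Group plc.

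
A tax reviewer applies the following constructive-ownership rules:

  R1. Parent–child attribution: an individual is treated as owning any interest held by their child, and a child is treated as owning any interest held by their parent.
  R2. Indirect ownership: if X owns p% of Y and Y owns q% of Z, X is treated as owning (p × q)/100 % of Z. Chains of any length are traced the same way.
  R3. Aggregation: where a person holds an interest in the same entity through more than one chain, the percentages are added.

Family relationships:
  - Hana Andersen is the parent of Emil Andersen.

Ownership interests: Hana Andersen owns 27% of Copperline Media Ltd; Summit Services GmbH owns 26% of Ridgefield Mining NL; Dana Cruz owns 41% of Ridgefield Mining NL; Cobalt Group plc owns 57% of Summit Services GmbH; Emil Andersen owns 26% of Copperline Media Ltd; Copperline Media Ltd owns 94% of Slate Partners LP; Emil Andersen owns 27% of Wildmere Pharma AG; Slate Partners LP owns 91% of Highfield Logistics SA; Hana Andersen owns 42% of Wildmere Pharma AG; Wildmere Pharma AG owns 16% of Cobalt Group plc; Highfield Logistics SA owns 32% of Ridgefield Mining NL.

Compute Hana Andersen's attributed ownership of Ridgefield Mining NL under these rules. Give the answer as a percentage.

By parent–child attribution (R1), Hana Andersen is treated as also owning Emil Andersen's interest in Copperline Media Ltd, giving 27% + 26% = 53%.
By parent–child attribution (R1), Hana Andersen is treated as also owning Emil Andersen's interest in Wildmere Pharma AG, giving 42% + 27% = 69%.
Chain via Copperline Media Ltd → Slate Partners LP → Highfield Logistics SA (R2): 53% × 94% × 91% × 32% = 14.507584% of Ridgefield Mining NL.
Chain via Wildmere Pharma AG → Cobalt Group plc → Summit Services GmbH (R2): 69% × 16% × 57% × 26% = 1.636128% of Ridgefield Mining NL.
Aggregating (R3): 14.507584% + 1.636128% = 16.143712%.

16.143712%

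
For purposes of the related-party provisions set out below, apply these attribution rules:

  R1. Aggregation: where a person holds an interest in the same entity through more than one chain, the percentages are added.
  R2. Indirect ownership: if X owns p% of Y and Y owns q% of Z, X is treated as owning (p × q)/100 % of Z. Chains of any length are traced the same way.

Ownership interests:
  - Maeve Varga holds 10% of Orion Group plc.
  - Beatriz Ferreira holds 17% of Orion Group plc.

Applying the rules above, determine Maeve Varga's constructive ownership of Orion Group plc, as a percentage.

Direct interest in Orion Group plc: 10%.

10%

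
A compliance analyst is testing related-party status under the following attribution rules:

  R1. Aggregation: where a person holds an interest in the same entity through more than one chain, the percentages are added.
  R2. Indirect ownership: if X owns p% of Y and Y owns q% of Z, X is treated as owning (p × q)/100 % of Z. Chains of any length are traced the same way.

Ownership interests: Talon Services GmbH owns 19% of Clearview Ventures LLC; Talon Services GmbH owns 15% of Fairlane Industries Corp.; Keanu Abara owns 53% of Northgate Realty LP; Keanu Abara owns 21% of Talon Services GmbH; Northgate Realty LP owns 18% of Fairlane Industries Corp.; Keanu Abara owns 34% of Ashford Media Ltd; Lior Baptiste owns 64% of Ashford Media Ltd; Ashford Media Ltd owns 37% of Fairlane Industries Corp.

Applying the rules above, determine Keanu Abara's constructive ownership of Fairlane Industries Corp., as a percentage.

25.27%

Chain via Talon Services GmbH (R2): 21% × 15% = 3.15% of Fairlane Industries Corp.
Chain via Northgate Realty LP (R2): 53% × 18% = 9.54% of Fairlane Industries Corp.
Chain via Ashford Media Ltd (R2): 34% × 37% = 12.58% of Fairlane Industries Corp.
Aggregating (R1): 3.15% + 9.54% + 12.58% = 25.27%.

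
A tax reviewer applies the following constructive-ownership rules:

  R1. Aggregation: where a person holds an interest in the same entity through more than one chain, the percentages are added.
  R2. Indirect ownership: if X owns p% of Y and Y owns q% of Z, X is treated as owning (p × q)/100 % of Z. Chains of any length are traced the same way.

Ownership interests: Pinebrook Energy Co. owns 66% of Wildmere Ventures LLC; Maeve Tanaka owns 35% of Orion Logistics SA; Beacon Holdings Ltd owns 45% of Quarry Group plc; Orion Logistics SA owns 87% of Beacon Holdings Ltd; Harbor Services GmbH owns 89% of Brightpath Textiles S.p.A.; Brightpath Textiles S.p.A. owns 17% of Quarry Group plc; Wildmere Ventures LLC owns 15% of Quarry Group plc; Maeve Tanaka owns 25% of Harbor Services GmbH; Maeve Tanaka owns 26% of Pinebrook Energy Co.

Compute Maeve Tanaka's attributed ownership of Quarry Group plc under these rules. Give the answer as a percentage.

20.059%

Chain via Harbor Services GmbH → Brightpath Textiles S.p.A. (R2): 25% × 89% × 17% = 3.7825% of Quarry Group plc.
Chain via Orion Logistics SA → Beacon Holdings Ltd (R2): 35% × 87% × 45% = 13.7025% of Quarry Group plc.
Chain via Pinebrook Energy Co. → Wildmere Ventures LLC (R2): 26% × 66% × 15% = 2.574% of Quarry Group plc.
Aggregating (R1): 3.7825% + 13.7025% + 2.574% = 20.059%.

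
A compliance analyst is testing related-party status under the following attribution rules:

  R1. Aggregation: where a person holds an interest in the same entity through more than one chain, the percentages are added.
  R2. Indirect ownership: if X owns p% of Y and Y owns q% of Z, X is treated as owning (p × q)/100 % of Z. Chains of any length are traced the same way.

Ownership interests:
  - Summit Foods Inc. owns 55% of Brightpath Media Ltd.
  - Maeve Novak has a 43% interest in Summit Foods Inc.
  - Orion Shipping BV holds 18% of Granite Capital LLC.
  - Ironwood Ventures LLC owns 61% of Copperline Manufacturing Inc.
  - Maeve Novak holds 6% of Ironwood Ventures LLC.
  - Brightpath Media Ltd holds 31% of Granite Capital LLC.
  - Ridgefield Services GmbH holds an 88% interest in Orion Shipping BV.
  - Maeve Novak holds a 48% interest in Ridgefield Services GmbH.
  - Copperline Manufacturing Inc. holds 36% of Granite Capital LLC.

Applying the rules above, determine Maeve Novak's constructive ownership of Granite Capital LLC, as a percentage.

16.2523%

Chain via Ironwood Ventures LLC → Copperline Manufacturing Inc. (R2): 6% × 61% × 36% = 1.3176% of Granite Capital LLC.
Chain via Summit Foods Inc. → Brightpath Media Ltd (R2): 43% × 55% × 31% = 7.3315% of Granite Capital LLC.
Chain via Ridgefield Services GmbH → Orion Shipping BV (R2): 48% × 88% × 18% = 7.6032% of Granite Capital LLC.
Aggregating (R1): 1.3176% + 7.3315% + 7.6032% = 16.2523%.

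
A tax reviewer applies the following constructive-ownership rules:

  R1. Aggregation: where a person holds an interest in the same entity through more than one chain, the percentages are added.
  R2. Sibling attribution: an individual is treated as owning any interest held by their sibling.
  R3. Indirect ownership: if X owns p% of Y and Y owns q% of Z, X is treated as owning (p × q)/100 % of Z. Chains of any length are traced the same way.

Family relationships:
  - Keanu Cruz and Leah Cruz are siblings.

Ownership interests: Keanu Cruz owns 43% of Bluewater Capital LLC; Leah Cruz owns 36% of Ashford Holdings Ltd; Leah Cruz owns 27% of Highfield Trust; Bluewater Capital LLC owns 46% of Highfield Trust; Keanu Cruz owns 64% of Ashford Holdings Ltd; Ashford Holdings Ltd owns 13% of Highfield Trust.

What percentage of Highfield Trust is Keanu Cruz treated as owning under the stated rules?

59.78%

By sibling attribution (R2), Keanu Cruz is treated as also owning Leah Cruz's interest in Ashford Holdings Ltd, giving 64% + 36% = 100%.
By sibling attribution (R2), Keanu Cruz is treated as owning Leah Cruz's 27% interest in Highfield Trust.
Chain via Bluewater Capital LLC (R3): 43% × 46% = 19.78% of Highfield Trust.
Chain via Ashford Holdings Ltd (R3): 100% × 13% = 13% of Highfield Trust.
Direct interest in Highfield Trust: 27%.
Aggregating (R1): 19.78% + 13% + 27% = 59.78%.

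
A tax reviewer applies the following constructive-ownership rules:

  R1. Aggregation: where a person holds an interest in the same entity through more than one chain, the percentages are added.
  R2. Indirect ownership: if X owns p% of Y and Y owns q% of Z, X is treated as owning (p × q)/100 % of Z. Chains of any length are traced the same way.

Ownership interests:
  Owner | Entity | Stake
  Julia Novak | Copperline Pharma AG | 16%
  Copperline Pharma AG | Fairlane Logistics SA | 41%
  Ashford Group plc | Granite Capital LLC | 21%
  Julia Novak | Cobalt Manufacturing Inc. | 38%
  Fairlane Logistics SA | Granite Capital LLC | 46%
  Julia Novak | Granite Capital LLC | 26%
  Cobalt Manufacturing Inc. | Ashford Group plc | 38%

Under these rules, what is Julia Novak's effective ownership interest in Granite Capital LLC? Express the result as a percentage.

32.05%

Chain via Copperline Pharma AG → Fairlane Logistics SA (R2): 16% × 41% × 46% = 3.0176% of Granite Capital LLC.
Chain via Cobalt Manufacturing Inc. → Ashford Group plc (R2): 38% × 38% × 21% = 3.0324% of Granite Capital LLC.
Direct interest in Granite Capital LLC: 26%.
Aggregating (R1): 3.0176% + 3.0324% + 26% = 32.05%.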